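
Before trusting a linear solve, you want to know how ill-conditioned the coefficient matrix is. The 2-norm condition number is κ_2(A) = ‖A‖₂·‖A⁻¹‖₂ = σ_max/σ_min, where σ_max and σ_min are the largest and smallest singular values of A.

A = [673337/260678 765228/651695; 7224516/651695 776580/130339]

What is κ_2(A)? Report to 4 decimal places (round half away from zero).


form AᵀA = [130939377529/1010604100 3490804758/50530205; 3490804758/50530205 9317362464/252651025] with trace 116407493/699380 and determinant 123076836/21855625
solving λ² − 116407493/699380·λ + 123076836/21855625 = 0 gives λ = 16641/100, 29584/874225
so κ_2 = √((16641/100) / (29584/874225)) = 70.1250

70.1250


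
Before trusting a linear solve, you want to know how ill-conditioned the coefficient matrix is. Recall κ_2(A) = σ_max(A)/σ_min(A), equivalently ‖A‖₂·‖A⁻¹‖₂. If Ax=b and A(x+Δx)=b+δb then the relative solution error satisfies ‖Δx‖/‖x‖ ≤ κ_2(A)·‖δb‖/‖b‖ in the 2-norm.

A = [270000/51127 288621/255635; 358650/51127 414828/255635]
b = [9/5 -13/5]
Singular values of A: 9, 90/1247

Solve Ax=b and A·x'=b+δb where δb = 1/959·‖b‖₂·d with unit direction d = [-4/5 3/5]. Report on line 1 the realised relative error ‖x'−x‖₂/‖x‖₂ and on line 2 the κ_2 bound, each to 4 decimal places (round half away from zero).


0.0011
0.1300

σ_max = 9, σ_min = 90/1247
condition number: 9 ÷ (90/1247) = 124.7000
κ_2(A)·‖δb‖/‖b‖ = 0.1300
solve Ax = b  →  x = [9.0160 -40.5772]
‖b‖ = 3.1623, ‖x‖ = 41.5668
Δx = A⁻¹·δb where δb = 1/959·3.1623·d; ‖Δx‖ = 0.0457
dividing the unrounded norms, ‖Δx‖/‖x‖ = 0.0011
so the bound overstates the realised error by a factor of ≈ 118.3012 (computed from the unrounded values)


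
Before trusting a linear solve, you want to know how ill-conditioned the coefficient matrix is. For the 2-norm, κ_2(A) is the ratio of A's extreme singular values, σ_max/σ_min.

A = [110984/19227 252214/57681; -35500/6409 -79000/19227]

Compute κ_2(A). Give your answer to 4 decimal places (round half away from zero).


M = AᵀA = [28132816/439569 63296336/1318707; 63296336/1318707 142426756/3956121]. tr(M)=395622100/3956121, det(M)=1000000/3956121
char-poly roots: 100 and 10000/3956121
σ_max=√100=10, σ_min=√(10000/3956121)=(100/1989) → κ = 198.9000

198.9000


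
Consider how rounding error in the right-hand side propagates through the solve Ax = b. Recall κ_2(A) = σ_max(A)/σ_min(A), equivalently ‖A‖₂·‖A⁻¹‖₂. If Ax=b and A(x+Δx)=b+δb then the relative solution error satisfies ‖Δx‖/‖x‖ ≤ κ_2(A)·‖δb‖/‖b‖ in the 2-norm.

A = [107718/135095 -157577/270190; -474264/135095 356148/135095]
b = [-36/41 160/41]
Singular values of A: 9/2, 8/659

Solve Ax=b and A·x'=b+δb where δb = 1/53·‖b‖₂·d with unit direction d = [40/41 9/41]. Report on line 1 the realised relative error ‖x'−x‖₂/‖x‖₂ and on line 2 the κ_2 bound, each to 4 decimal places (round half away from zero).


from the listed singular values, σ₁ = 9/2, σ_n = 8/659
condition number: (9/2) ÷ (8/659) = 370.6875
κ_2(A)·‖δb‖/‖b‖ = 6.9941
solve Ax = b  →  x = [-0.7111 0.5333]
‖b‖ = 4.0000, ‖x‖ = 0.8889
δb = ε·‖b‖·d = [0.0736 0.0166]; solving A·Δx = δb gives ‖Δx‖ = 6.2170
relative error = 6.9941
tightness: 6.9941 against a bound of 6.9941; the bound is attained (ratio 1)

6.9941
6.9941


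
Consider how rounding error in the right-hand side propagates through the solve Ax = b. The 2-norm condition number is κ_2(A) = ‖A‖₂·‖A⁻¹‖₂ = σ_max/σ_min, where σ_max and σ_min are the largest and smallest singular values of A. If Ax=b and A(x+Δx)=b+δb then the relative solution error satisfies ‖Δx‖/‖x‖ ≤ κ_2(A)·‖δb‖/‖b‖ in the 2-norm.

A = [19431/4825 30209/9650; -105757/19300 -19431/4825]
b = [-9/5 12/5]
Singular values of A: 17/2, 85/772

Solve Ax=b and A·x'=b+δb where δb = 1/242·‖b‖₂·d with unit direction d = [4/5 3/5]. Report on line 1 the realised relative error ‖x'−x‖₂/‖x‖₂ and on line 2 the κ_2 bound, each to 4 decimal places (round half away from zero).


largest singular value 17/2, smallest 85/772
κ_2(A) = (17/2) / (85/772) = 77.2000
κ_2(A)·‖δb‖/‖b‖ = 0.3190
solve Ax = b  →  x = [-0.2824 -0.2118]
‖b‖₂ = 3.0000 and ‖x‖₂ = 0.3529
with δb = [0.0099 0.0074], A·Δx = δb → ‖Δx‖ = 0.1126
dividing the unrounded norms, ‖Δx‖/‖x‖ = 0.3190
so the bound is sharp here: realised error equals the bound

0.3190
0.3190


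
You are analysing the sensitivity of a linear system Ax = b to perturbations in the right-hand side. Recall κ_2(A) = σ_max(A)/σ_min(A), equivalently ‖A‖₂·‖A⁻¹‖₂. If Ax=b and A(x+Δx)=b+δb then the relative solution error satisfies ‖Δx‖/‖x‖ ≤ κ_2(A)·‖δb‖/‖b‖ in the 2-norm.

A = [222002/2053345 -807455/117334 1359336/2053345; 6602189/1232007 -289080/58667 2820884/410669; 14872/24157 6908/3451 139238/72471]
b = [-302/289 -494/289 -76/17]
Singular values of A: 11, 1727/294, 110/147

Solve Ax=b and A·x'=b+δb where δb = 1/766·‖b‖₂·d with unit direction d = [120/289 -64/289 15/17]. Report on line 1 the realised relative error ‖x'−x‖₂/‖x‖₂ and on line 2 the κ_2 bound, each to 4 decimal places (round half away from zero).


σ_max = 11, σ_min = 110/147
κ_2(A) = 11 / (110/147) = 14.7000
bound on ‖Δx‖/‖x‖: κ·ε = 14.7000·1/766 = 0.0192
solve Ax = b  →  x = [4.0565 -0.1212 -3.5005]
2-norm of b is 4.8990; of x, 5.3594
Δx = A⁻¹·δb where δb = 1/766·4.8990·d; ‖Δx‖ = 0.0085
dividing the unrounded norms, ‖Δx‖/‖x‖ = 0.0016
realised/bound (from unrounded values) ≈ 0.0831

0.0016
0.0192


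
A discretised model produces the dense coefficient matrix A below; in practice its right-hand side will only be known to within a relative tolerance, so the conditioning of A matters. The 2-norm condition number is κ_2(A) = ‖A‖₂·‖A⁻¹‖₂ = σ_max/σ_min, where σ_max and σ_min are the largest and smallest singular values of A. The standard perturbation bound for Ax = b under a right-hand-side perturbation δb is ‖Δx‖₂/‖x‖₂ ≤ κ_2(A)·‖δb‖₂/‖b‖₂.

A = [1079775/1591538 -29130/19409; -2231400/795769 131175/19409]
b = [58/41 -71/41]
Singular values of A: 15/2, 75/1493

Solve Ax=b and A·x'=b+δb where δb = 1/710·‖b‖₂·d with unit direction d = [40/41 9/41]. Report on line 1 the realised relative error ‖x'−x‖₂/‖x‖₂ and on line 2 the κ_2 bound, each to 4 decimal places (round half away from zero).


0.0031
0.2103

largest singular value 15/2, smallest 75/1493
condition number: (15/2) ÷ (75/1493) = 149.3000
κ_2(A)·‖δb‖/‖b‖ = 0.2103
solve Ax = b  →  x = [18.4779 7.4103]
‖b‖₂ = 2.2361 and ‖x‖₂ = 19.9085
δb = ε·‖b‖·d = [0.0031 0.0007]; solving A·Δx = δb gives ‖Δx‖ = 0.0627
realised ‖Δx‖/‖x‖ = 0.0031
realised/bound (from unrounded values) ≈ 0.0150


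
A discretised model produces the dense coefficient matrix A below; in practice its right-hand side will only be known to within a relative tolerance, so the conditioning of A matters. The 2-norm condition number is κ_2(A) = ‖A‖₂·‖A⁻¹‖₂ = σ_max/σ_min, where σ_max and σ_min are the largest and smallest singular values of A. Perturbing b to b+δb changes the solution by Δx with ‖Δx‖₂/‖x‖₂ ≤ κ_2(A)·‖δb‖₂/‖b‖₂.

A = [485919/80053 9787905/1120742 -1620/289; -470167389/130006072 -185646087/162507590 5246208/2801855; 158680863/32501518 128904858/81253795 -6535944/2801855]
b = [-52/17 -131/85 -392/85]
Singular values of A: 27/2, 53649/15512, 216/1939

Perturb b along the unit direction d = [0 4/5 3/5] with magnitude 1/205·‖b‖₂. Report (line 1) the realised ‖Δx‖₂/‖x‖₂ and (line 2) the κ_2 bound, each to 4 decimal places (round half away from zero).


0.0070
0.5912

largest singular value 27/2, smallest 216/1939
κ = σ_max/σ_min = (27/2)/(216/1939) = 121.1875
perturbation bound = 121.1875·1/205 = 0.5912
solve Ax = b  →  x = [-12.0432 -12.2261 -31.5436]
‖b‖ = 5.7446, ‖x‖ = 35.9098
Δx = A⁻¹·δb where δb = 1/205·5.7446·d; ‖Δx‖ = 0.2516
dividing the unrounded norms, ‖Δx‖/‖x‖ = 0.0070
so the bound overstates the realised error by a factor of ≈ 84.3898 (computed from the unrounded values)


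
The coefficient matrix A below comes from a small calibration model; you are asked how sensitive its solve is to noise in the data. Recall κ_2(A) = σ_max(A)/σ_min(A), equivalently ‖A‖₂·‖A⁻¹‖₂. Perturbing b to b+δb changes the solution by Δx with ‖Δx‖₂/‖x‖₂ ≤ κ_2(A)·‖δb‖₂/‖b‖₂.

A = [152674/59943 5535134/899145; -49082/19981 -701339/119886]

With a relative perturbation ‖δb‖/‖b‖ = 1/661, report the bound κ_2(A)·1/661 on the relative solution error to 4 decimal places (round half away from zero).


form AᵀA = [53496712/4272489 1925792231/64087335; 1925792231/64087335 277316316289/3845240100] with trace 1925818681/22752900 and determinant 279841/5688225
λ_max, λ_min = (1925818681/22752900 ± √3708675716979957361/517694458410000)/2 = 2116/25, 529/910116
σ_max=√(2116/25)=(46/5), σ_min=√(529/910116)=(23/954) → κ = 381.6000
κ_2(A)·‖δb‖/‖b‖ = 0.5773

0.5773


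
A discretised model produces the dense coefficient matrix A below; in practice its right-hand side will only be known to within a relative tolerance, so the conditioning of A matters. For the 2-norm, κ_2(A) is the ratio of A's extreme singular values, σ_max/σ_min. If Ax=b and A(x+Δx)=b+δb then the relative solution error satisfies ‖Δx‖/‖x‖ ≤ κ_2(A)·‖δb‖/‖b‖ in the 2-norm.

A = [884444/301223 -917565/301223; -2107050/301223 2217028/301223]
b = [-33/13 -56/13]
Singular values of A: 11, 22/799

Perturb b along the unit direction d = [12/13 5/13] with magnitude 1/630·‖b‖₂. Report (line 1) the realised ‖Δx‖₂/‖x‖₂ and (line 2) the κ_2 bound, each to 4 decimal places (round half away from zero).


0.0020
0.6341

from the listed singular values, σ₁ = 11, σ_n = 22/799
κ_2(A) = 11 / (22/799) = 399.5000
worst-case relative error ≤ 399.5000 × 1/630 = 0.6341
solve Ax = b  →  x = [-105.0094 -100.3856]
‖b‖ = 5.0000, ‖x‖ = 145.2730
δb = ε·‖b‖·d = [0.0073 0.0031]; solving A·Δx = δb gives ‖Δx‖ = 0.2882
realised ‖Δx‖/‖x‖ = 0.0020
tightness: 0.0020 against a bound of 0.6341 (unrounded ratio ≈ 0.0031)


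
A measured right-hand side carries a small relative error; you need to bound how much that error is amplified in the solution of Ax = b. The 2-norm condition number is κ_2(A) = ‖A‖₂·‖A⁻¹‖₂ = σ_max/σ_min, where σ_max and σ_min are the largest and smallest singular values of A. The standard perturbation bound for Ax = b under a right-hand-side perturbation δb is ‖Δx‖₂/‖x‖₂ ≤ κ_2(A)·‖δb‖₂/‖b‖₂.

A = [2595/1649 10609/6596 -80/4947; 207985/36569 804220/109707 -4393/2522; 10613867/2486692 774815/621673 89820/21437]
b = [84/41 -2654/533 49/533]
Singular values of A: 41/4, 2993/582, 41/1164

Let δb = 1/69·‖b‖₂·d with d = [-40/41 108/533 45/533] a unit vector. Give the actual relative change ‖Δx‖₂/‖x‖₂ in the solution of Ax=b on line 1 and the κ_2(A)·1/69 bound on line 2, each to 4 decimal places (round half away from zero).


0.0260
4.2174

largest singular value 41/4, smallest 41/1164
κ_2(A) = (41/4) / (41/1164) = 291.0000
perturbation bound = 291.0000·1/69 = 4.2174
solve Ax = b  →  x = [54.2828 -52.2368 -39.7372]
‖b‖₂ = 5.3852 and ‖x‖₂ = 85.1725
δb = ε·‖b‖·d = [-0.0761 0.0158 0.0066]; solving A·Δx = δb gives ‖Δx‖ = 2.2157
dividing the unrounded norms, ‖Δx‖/‖x‖ = 0.0260
tightness: 0.0260 against a bound of 4.2174 (unrounded ratio ≈ 0.0062)


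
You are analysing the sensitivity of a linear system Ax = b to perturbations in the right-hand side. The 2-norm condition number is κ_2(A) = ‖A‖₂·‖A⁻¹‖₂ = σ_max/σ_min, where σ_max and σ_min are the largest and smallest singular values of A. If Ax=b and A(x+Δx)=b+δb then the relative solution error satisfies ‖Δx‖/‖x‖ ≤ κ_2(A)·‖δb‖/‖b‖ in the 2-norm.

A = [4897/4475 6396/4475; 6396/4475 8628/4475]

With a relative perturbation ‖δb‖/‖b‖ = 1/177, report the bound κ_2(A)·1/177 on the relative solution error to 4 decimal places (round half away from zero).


0.7585

form AᵀA = [2595577/801025 3460236/801025; 3460236/801025 4614048/801025] with trace 288385/32041 and determinant 144/32041
char-poly roots: 9 and 16/32041
σ_max=√9=3, σ_min=√(16/32041)=(4/179) → κ = 134.2500
worst-case relative error ≤ 134.2500 × 1/177 = 0.7585


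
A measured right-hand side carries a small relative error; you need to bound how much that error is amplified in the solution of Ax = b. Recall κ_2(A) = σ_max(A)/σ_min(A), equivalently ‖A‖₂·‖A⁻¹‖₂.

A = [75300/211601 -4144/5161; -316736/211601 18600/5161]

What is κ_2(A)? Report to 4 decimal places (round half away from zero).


198.5000

form AᵀA = [63052816/26635921 -151300800/26635921; -151300800/26635921 363132736/26635921] with trace 2521808/157609 and determinant 1024/157609
eigenvalues of AᵀA: λ = (tr ± √(tr²−4·det))/2 = 16, 64/157609
σ_max=√16=4, σ_min=√(64/157609)=(8/397) → κ = 198.5000


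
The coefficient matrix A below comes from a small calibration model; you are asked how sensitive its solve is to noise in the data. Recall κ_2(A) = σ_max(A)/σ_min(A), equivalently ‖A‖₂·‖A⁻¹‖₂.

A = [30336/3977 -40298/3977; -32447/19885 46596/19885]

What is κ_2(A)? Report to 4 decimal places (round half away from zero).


126.1000

M = AᵀA = [14312689/235225 -19080252/235225; -19080252/235225 25442836/235225]. tr(M)=1590221/9409, det(M)=16900/9409
solving λ² − 1590221/9409·λ + 16900/9409 = 0 gives λ = 169, 100/9409
σ_max=√169=13, σ_min=√(100/9409)=(10/97) → κ = 126.1000


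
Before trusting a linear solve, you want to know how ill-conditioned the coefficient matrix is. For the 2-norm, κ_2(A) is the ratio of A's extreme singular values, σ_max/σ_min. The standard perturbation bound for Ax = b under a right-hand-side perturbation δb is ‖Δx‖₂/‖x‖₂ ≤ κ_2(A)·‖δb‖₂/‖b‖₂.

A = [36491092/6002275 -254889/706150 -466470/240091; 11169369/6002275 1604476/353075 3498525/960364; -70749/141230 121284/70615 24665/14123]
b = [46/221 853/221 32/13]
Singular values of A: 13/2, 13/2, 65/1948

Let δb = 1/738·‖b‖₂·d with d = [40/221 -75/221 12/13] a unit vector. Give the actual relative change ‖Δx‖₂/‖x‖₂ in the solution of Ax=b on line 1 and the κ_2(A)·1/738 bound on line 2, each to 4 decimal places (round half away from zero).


0.0062
0.2640

σ_max = 13/2, σ_min = 65/1948
κ_2(A) = (13/2) / (65/1948) = 194.8000
worst-case relative error ≤ 194.8000 × 1/738 = 0.2640
solve Ax = b  →  x = [5.9578 -19.3277 22.1263]
‖b‖₂ = 4.5826 and ‖x‖₂ = 29.9771
Δx = A⁻¹·δb where δb = 1/738·4.5826·d; ‖Δx‖ = 0.1861
dividing the unrounded norms, ‖Δx‖/‖x‖ = 0.0062
tightness: 0.0062 against a bound of 0.2640 (unrounded ratio ≈ 0.0235)


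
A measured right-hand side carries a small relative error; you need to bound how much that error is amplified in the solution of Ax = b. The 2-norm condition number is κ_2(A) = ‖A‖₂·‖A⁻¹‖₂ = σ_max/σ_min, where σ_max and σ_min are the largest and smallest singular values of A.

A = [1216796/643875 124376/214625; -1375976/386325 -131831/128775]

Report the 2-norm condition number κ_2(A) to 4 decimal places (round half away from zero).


136.3500

M = AᵀA = [209889554896/12910640625 20404737976/4303546875; 20404737976/4303546875 1985155081/1434515625]. tr(M)=364409521/20657025, det(M)=38416/2295225
char-poly roots: 441/25 and 784/826281
so κ_2 = √((441/25) / (784/826281)) = 136.3500


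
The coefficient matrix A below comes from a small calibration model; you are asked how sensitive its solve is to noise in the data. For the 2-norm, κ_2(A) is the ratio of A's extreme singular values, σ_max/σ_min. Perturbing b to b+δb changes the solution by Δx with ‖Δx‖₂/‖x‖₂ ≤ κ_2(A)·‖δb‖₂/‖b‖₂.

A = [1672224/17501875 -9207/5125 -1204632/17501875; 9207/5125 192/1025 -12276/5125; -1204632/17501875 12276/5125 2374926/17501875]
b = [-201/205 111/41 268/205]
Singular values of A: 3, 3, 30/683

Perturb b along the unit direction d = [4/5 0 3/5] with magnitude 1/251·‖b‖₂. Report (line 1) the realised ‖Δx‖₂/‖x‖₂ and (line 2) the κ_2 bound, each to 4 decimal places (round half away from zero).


0.2721
0.2721

σ_max = 3, σ_min = 30/683
condition number: 3 ÷ (30/683) = 68.3000
perturbation bound = 68.3000·1/251 = 0.2721
solve Ax = b  →  x = [0.5200 0.6000 -0.6933]
2-norm of b is 3.1623; of x, 1.0541
with δb = [0.0101 0.0000 0.0076], A·Δx = δb → ‖Δx‖ = 0.2868
dividing the unrounded norms, ‖Δx‖/‖x‖ = 0.2721
so the bound is sharp here: realised error equals the bound


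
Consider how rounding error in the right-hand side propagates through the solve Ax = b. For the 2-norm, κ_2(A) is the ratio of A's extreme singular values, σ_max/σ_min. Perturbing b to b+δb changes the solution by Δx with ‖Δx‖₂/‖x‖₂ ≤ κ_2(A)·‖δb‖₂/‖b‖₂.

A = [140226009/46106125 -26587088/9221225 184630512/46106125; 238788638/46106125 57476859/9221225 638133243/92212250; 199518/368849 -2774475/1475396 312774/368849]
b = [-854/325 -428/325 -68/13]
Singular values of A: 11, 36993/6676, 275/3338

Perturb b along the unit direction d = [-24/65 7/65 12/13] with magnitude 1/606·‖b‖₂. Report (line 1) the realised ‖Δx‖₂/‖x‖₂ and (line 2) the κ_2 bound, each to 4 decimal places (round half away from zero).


σ_max = 11, σ_min = 275/3338
κ_2(A) = 11 / (275/3338) = 133.5200
worst-case relative error ≤ 133.5200 × 1/606 = 0.2203
solve Ax = b  →  x = [38.5421 0.5514 -29.5317]
‖b‖₂ = 6.0000 and ‖x‖₂ = 48.5584
δb = ε·‖b‖·d = [-0.0037 0.0011 0.0091]; solving A·Δx = δb gives ‖Δx‖ = 0.1202
realised ‖Δx‖/‖x‖ = 0.0025
tightness: 0.0025 against a bound of 0.2203 (unrounded ratio ≈ 0.0112)

0.0025
0.2203


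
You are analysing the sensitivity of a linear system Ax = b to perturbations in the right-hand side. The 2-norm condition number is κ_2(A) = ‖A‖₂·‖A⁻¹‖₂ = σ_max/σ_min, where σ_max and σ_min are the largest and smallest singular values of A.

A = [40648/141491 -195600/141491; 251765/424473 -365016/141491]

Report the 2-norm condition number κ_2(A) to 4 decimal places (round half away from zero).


M = AᵀA = [270781849/623450961 -133506920/69272329; -133506920/69272329 593411904/69272329]. tr(M)=3338185/370881, det(M)=256/41209
char-poly roots: 9 and 256/370881
so κ_2 = √(9 / (256/370881)) = 114.1875

114.1875


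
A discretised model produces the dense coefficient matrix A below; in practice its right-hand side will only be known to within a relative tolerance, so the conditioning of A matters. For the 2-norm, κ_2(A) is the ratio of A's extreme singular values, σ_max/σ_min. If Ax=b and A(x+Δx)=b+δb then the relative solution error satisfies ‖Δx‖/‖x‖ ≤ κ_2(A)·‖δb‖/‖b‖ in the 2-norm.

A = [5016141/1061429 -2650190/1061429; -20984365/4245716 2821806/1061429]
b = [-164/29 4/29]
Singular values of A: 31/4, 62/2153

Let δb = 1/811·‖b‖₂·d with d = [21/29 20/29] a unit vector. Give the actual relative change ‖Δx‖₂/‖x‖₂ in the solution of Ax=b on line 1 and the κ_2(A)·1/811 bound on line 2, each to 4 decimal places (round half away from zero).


σ_max = 31/4, σ_min = 62/2153
κ_2(A) = (31/4) / (62/2153) = 269.1250
perturbation bound = 269.1250·1/811 = 0.3318
solve Ax = b  →  x = [-65.8216 -122.3188]
‖b‖ = 5.6569, ‖x‖ = 138.9042
re-solving with b+δb shifts x by Δx of norm 0.2422
dividing the unrounded norms, ‖Δx‖/‖x‖ = 0.0017
tightness: 0.0017 against a bound of 0.3318 (unrounded ratio ≈ 0.0053)

0.0017
0.3318


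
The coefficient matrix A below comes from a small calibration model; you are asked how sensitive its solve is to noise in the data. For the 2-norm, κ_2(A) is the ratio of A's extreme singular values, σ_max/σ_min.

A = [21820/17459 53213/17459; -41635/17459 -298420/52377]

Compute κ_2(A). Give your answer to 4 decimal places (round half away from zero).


M = AᵀA = [588125/81133 4234240/243399; 4234240/243399 30486853/730197]. tr(M)=2752306/56169, det(M)=1225/56169
solving λ² − 2752306/56169·λ + 1225/56169 = 0 gives λ = 49, 25/56169
κ = σ_max/σ_min = 7/(5/237) = 331.8000

331.8000


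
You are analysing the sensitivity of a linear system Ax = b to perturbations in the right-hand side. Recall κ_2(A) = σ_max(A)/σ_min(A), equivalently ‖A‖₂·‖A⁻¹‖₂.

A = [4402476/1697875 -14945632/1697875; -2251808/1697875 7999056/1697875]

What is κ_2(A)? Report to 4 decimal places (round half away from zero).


M = AᵀA = [16922099792/1995003125 -58000086144/1995003125; -58000086144/1995003125 198862846208/1995003125]. tr(M)=1726279568/15960025, det(M)=116985856/399000625
char-poly roots: 2704/25 and 43264/15960025
so κ_2 = √((2704/25) / (43264/15960025)) = 199.7500

199.7500


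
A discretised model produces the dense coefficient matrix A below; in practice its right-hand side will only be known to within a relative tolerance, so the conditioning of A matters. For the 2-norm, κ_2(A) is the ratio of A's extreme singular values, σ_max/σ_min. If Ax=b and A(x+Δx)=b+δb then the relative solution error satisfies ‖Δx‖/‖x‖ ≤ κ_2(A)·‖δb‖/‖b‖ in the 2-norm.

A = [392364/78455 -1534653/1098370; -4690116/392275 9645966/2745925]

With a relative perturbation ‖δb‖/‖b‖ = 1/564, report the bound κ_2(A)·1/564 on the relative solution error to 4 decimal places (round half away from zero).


form AᵀA = [152934472224/910530625 -312233620374/6373714375; -312233620374/6373714375 2550636899721/178464002500] with trace 52041269529/285542404 and determinant 53144100/71385601
char-poly roots: 729/4 and 291600/71385601
κ_2(A) = √(λ_max/λ_min) = √((729/4) / (291600/71385601)) = 211.2250
κ_2(A)·‖δb‖/‖b‖ = 0.3745

0.3745


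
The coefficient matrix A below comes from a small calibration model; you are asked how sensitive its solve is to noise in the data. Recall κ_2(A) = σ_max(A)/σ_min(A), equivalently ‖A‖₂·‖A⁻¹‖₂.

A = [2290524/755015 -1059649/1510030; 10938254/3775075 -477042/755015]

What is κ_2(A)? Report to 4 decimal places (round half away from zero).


form AᵀA = [298225809076/16945530625 -13419601938/3389106125; -13419601938/3389106125 2417517577/2711284900] with trace 745592609/40322500 and determinant 3418801/252015625
solving λ² − 745592609/40322500·λ + 3418801/252015625 = 0 gives λ = 1849/100, 7396/10080625
σ_max=√(1849/100)=(43/10), σ_min=√(7396/10080625)=(86/3175) → κ = 158.7500

158.7500


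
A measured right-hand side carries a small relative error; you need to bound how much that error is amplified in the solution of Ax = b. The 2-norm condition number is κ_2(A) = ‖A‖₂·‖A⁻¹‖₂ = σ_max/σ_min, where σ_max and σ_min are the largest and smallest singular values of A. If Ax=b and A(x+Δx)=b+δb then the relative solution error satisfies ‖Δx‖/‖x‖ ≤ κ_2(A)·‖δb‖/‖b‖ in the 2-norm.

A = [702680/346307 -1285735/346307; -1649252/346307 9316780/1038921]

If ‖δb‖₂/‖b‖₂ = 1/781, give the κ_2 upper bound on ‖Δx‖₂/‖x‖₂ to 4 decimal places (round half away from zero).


0.3010

M = AᵀA = [19016516816/709636321 -106959164840/2128908963; -106959164840/2128908963 601659289825/6386726889]. tr(M)=2674075921/22099401, det(M)=5856400/22099401
eigenvalues of AᵀA: λ = (tr ± √(tr²−4·det))/2 = 121, 48400/22099401
κ_2(A) = √(λ_max/λ_min) = √(121 / (48400/22099401)) = 235.0500
perturbation bound = 235.0500·1/781 = 0.3010


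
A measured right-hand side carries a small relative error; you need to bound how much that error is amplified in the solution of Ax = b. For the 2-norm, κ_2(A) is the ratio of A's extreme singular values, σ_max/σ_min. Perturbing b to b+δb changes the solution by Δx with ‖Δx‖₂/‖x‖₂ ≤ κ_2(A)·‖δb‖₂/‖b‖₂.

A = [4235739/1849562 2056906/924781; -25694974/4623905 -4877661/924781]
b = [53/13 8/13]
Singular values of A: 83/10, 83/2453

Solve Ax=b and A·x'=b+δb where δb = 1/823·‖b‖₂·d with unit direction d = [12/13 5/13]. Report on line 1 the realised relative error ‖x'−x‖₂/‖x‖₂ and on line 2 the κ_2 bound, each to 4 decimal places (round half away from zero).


σ_max = 83/10, σ_min = 83/2453
κ_2(A) = (83/10) / (83/2453) = 245.3000
κ_2(A)·‖δb‖/‖b‖ = 0.2981
solve Ax = b  →  x = [-81.4416 85.6884]
‖b‖ = 4.1231, ‖x‖ = 118.2169
Δx = A⁻¹·δb where δb = 1/823·4.1231·d; ‖Δx‖ = 0.1481
relative error = 0.0013
realised/bound (from unrounded values) ≈ 0.0042

0.0013
0.2981


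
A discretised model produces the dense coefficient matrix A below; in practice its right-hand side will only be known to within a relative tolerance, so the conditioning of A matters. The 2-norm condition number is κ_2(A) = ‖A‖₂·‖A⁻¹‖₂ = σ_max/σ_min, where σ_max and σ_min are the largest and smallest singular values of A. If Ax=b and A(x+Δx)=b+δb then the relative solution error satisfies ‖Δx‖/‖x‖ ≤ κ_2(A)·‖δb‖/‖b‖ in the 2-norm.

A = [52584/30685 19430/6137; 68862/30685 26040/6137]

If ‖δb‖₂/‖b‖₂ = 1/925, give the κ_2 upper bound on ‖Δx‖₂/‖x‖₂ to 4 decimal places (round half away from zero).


AᵀA = [17663652/2215457 33116160/2215457; 33116160/2215457 62094500/2215457]; tr = 4691656/130321, det = 3600/130321
char-poly roots: 36 and 100/130321
κ = σ_max/σ_min = 6/(10/361) = 216.6000
perturbation bound = 216.6000·1/925 = 0.2342

0.2342


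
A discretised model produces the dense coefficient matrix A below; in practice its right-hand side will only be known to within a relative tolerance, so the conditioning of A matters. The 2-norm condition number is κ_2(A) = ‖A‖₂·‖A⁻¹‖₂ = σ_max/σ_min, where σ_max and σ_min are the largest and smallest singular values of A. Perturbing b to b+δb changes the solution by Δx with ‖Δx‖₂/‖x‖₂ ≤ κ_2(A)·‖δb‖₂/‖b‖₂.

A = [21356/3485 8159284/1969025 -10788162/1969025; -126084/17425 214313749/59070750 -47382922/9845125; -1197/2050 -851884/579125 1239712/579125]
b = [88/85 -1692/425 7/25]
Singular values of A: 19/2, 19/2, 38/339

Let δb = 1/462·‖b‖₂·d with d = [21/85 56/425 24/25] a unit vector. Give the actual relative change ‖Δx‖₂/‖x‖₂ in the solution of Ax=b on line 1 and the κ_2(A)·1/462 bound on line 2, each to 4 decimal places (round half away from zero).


σ_max = 19/2, σ_min = 38/339
condition number: (19/2) ÷ (38/339) = 84.7500
bound on ‖Δx‖/‖x‖: κ·ε = 84.7500·1/462 = 0.1834
solve Ax = b  →  x = [0.3877 -0.1171 0.1561]
‖b‖ = 4.1231, ‖x‖ = 0.4340
Δx = A⁻¹·δb where δb = 1/462·4.1231·d; ‖Δx‖ = 0.0796
dividing the unrounded norms, ‖Δx‖/‖x‖ = 0.1834
so the bound is sharp here: realised error equals the bound

0.1834
0.1834


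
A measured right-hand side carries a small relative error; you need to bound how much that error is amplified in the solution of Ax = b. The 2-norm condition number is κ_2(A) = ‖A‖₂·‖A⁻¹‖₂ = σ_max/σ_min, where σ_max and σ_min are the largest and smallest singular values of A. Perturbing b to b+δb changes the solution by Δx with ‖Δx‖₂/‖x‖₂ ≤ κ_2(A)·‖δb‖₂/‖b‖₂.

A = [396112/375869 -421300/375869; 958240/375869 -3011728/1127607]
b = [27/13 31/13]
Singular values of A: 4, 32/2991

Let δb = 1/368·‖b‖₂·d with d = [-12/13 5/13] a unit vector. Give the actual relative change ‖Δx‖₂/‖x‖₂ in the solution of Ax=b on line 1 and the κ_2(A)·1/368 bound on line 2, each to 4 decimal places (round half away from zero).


0.0086
1.0160

σ_max = 4, σ_min = 32/2991
condition number: 4 ÷ (32/2991) = 373.8750
κ_2(A)·‖δb‖/‖b‖ = 1.0160
solve Ax = b  →  x = [-67.1670 -65.0043]
2-norm of b is 3.1623; of x, 93.4718
with δb = [-0.0079 0.0033], A·Δx = δb → ‖Δx‖ = 0.8032
realised ‖Δx‖/‖x‖ = 0.0086
realised/bound (from unrounded values) ≈ 0.0085


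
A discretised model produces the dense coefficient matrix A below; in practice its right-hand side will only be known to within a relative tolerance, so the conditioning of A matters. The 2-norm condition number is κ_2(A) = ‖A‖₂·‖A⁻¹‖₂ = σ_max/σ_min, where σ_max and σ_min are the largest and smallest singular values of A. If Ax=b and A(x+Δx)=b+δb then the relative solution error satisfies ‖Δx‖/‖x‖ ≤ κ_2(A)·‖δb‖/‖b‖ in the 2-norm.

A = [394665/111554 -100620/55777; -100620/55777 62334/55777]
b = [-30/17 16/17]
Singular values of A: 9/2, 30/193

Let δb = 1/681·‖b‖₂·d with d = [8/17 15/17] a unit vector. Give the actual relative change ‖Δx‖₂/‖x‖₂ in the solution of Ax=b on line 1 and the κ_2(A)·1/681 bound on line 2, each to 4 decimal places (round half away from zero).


largest singular value 9/2, smallest 30/193
κ = σ_max/σ_min = (9/2)/(30/193) = 28.9500
bound on ‖Δx‖/‖x‖: κ·ε = 28.9500·1/681 = 0.0425
solve Ax = b  →  x = [-0.3922 0.2092]
‖b‖ = 2.0000, ‖x‖ = 0.4444
with δb = [0.0014 0.0026], A·Δx = δb → ‖Δx‖ = 0.0189
dividing the unrounded norms, ‖Δx‖/‖x‖ = 0.0425
tightness: 0.0425 against a bound of 0.0425; the bound is attained (ratio 1)

0.0425
0.0425


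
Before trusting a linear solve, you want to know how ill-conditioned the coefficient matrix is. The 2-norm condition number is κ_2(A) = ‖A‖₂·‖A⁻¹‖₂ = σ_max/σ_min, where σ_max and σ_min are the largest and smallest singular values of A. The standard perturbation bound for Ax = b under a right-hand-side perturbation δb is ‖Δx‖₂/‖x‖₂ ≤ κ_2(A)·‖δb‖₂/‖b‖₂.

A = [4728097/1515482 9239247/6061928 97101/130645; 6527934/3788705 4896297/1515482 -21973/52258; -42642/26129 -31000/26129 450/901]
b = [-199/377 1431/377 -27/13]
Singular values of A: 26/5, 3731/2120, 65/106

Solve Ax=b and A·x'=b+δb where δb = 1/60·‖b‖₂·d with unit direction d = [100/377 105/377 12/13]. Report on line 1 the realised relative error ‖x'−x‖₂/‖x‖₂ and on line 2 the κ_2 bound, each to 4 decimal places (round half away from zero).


largest singular value 26/5, smallest 65/106
κ = σ_max/σ_min = (26/5)/(65/106) = 8.4800
worst-case relative error ≤ 8.4800 × 1/60 = 0.1413
solve Ax = b  →  x = [-0.0903 0.9313 -2.2411]
‖b‖ = 4.3589, ‖x‖ = 2.4286
Δx = A⁻¹·δb where δb = 1/60·4.3589·d; ‖Δx‖ = 0.1185
dividing the unrounded norms, ‖Δx‖/‖x‖ = 0.0488
so the bound overstates the realised error by a factor of ≈ 2.8972 (computed from the unrounded values)

0.0488
0.1413


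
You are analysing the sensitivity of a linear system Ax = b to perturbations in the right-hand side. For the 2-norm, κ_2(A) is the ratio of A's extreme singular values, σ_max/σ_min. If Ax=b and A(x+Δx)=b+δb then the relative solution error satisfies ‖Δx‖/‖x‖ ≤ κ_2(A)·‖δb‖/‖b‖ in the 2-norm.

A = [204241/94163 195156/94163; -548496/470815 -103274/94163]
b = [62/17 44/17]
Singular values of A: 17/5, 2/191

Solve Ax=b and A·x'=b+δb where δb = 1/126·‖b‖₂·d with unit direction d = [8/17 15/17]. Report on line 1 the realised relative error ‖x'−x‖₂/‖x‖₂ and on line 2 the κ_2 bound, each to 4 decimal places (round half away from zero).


0.0089
2.5770

from the listed singular values, σ₁ = 17/5, σ_n = 2/191
condition number: (17/5) ÷ (2/191) = 324.7000
worst-case relative error ≤ 324.7000 × 1/126 = 2.5770
solve Ax = b  →  x = [-263.0223 277.0264]
‖b‖₂ = 4.4721 and ‖x‖₂ = 382.0005
with δb = [0.0167 0.0313], A·Δx = δb → ‖Δx‖ = 3.3896
realised ‖Δx‖/‖x‖ = 0.0089
so the bound overstates the realised error by a factor of ≈ 290.4209 (computed from the unrounded values)


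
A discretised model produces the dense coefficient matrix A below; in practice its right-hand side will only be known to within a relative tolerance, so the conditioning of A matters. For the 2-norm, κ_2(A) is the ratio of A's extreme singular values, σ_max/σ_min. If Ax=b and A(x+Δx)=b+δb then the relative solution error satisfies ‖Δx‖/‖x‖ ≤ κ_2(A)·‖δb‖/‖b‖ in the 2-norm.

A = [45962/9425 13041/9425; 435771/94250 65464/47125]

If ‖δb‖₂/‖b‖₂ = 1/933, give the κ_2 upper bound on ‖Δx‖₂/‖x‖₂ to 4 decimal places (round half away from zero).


0.1393

AᵀA = [476988001/10562500 34778142/2640625; 34778142/2640625 10151281/2640625]; tr = 828149/16900, det = 2401/16900
solving λ² − 828149/16900·λ + 2401/16900 = 0 gives λ = 49, 49/16900
κ_2(A) = √(λ_max/λ_min) = √(49 / (49/16900)) = 130.0000
worst-case relative error ≤ 130.0000 × 1/933 = 0.1393


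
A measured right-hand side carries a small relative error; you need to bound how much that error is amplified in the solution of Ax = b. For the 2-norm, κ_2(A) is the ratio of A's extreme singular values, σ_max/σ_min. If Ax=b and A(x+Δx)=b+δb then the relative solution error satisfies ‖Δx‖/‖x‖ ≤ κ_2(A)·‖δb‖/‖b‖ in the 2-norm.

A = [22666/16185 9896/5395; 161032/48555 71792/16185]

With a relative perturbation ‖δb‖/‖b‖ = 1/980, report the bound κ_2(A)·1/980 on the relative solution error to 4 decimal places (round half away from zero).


0.2858

M = AᵀA = [180799012/13950225 80352272/4650075; 80352272/4650075 35712832/1550025]. tr(M)=20088580/558009, det(M)=1024/62001
char-poly roots: 36 and 256/558009
κ_2(A) = √(λ_max/λ_min) = √(36 / (256/558009)) = 280.1250
κ_2(A)·‖δb‖/‖b‖ = 0.2858


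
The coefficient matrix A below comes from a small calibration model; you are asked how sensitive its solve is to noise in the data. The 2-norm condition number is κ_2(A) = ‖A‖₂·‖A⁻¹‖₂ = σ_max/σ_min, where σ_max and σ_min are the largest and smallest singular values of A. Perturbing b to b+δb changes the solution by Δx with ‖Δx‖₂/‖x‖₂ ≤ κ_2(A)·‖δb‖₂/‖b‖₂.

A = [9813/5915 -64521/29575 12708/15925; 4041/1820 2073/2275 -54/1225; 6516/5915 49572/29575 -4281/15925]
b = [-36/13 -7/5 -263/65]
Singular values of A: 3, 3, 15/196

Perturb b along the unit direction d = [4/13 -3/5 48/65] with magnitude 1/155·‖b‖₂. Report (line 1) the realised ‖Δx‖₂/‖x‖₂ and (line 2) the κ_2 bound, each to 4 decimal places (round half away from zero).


0.0110
0.2529

σ_max = 3, σ_min = 15/196
κ_2(A) = 3 / (15/196) = 39.2000
κ_2(A)·‖δb‖/‖b‖ = 0.2529
solve Ax = b  →  x = [2.8677 -10.3491 -37.7253]
2-norm of b is 5.0990; of x, 39.2241
δb = ε·‖b‖·d = [0.0101 -0.0197 0.0243]; solving A·Δx = δb gives ‖Δx‖ = 0.4299
realised ‖Δx‖/‖x‖ = 0.0110
so the bound overstates the realised error by a factor of ≈ 23.0774 (computed from the unrounded values)


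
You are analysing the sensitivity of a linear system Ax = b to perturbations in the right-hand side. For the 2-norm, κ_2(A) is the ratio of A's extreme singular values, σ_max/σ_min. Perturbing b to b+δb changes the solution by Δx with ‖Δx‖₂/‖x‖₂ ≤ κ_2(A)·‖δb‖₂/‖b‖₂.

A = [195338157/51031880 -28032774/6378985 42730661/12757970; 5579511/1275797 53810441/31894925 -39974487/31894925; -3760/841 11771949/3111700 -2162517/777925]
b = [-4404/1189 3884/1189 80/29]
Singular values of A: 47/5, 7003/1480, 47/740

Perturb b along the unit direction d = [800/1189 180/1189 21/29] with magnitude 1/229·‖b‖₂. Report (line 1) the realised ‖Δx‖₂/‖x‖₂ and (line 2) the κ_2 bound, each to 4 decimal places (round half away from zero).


0.4110
0.6463

largest singular value 47/5, smallest 47/740
condition number: (47/5) ÷ (47/740) = 148.0000
κ_2(A)·‖δb‖/‖b‖ = 0.6463
solve Ax = b  →  x = [0.3187 0.7129 -0.5347]
‖b‖ = 5.6569, ‖x‖ = 0.9464
Δx = A⁻¹·δb where δb = 1/229·5.6569·d; ‖Δx‖ = 0.3889
relative error = 0.4110
tightness: 0.4110 against a bound of 0.6463 (unrounded ratio ≈ 0.6359)


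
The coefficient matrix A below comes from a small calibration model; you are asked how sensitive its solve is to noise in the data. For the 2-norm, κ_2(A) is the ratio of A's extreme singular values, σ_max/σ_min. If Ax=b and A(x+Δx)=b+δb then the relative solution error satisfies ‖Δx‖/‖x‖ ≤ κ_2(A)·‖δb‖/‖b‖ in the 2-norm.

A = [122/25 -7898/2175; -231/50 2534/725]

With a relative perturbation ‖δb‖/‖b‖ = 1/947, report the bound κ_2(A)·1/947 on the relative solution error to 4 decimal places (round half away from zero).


0.2661

form AᵀA = [112897/2500 -63503/1875; -63503/1875 142888/5625] with trace 12701/180 and determinant 49/625
λ_max, λ_min = (12701/180 ± √4032631009/810000)/2 = 1764/25, 1/900
so κ_2 = √((1764/25) / (1/900)) = 252.0000
bound on ‖Δx‖/‖x‖: κ·ε = 252.0000·1/947 = 0.2661


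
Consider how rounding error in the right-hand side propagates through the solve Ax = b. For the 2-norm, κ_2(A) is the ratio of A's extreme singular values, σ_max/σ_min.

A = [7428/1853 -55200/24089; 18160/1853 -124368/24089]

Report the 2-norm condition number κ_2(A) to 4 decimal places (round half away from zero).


81.7500

M = AᵀA = [22644752/201977 -12074880/201977; -12074880/201977 6444288/201977]. tr(M)=1711120/11881, det(M)=36864/11881
λ_max, λ_min = (1711120/11881 ± √2926179729664/141158161)/2 = 144, 256/11881
κ = σ_max/σ_min = 12/(16/109) = 81.7500


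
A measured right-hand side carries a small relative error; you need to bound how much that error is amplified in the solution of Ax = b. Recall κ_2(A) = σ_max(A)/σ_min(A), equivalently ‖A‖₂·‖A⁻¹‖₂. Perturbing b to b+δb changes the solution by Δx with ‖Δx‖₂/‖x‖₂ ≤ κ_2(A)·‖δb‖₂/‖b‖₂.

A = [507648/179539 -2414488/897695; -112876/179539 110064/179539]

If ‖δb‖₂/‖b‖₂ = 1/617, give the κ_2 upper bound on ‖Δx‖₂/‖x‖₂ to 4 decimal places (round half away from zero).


0.6118

M = AᵀA = [160884880/19175641 -766108224/95878205; -766108224/95878205 3648188224/479391025]. tr(M)=9120464/570025, det(M)=1024/570025
λ_max, λ_min = (9120464/570025 ± √83180528752896/324928500625)/2 = 16, 64/570025
κ = σ_max/σ_min = 4/(8/755) = 377.5000
perturbation bound = 377.5000·1/617 = 0.6118


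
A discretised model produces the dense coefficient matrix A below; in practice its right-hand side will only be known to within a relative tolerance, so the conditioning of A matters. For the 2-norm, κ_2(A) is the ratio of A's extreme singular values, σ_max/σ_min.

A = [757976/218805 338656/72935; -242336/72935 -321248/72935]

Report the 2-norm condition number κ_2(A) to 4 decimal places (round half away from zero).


377.2500

AᵀA = [262323008/11385405 116585728/3795135; 116585728/3795135 51816448/1265045]; tr = 145734208/2277081, det = 65536/2277081
solving λ² − 145734208/2277081·λ + 65536/2277081 = 0 gives λ = 64, 1024/2277081
σ_max=√64=8, σ_min=√(1024/2277081)=(32/1509) → κ = 377.2500


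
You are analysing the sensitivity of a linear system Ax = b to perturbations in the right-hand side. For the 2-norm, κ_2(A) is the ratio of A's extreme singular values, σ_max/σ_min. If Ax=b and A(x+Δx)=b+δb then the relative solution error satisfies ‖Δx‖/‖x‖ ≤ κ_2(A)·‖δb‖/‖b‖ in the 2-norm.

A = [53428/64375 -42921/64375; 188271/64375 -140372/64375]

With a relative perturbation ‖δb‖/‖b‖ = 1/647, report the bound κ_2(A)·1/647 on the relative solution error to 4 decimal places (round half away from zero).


0.1592

M = AᵀA = [61280833/6630625 -45953856/6630625; -45953856/6630625 34474417/6630625]. tr(M)=766042/53045, det(M)=130321/6630625
eigenvalues of AᵀA: λ = (tr ± √(tr²−4·det))/2 = 361/25, 361/265225
κ = σ_max/σ_min = (19/5)/(19/515) = 103.0000
worst-case relative error ≤ 103.0000 × 1/647 = 0.1592
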